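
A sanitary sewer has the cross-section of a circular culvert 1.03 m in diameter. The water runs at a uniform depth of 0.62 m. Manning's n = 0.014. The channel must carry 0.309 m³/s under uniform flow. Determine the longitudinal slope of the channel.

For a circular section of diameter D = 1.03 m at depth y = 0.62 m, the central angle is θ = 2 arccos(1 − 2y/D) = 3.552 rad. Then A = (D²/8)(θ − sin θ) = 0.524 m² and P = Dθ/2 = 1.829 m.
Hydraulic radius R = A/P = 0.524/1.829 = 0.2864 m.
From Manning's equation, S = [nQ / (1 A R^(2/3))]² = [0.014 × 0.309 / (1 × 0.524 × 0.2864^(2/3))]² = 0.000361.

S = 0.000361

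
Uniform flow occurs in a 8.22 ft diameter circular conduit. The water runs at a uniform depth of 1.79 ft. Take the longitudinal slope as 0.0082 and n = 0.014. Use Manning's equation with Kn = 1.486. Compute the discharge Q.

For a circular section of diameter D = 8.22 ft at depth y = 1.79 ft, the central angle is θ = 2 arccos(1 − 2y/D) = 1.942 rad. Then A = (D²/8)(θ − sin θ) = 8.531 ft² and P = Dθ/2 = 7.982 ft.
Hydraulic radius R = A/P = 8.531/7.982 = 1.069 ft.
Manning's equation: Q = (1.486/n) A R^(2/3) S^(1/2) = (1.486/0.014) × 8.531 × 1.069^(2/3) × 0.0082^(1/2) = 85.7 ft³/s.

Q = 85.7 ft³/s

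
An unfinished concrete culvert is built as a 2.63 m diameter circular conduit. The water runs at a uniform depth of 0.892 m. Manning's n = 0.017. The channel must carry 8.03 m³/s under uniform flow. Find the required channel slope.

S = 0.018

For a circular section of diameter D = 2.63 m at depth y = 0.892 m, the central angle is θ = 2 arccos(1 − 2y/D) = 2.487 rad. Then A = (D²/8)(θ − sin θ) = 1.623 m² and P = Dθ/2 = 3.27 m.
Hydraulic radius R = A/P = 1.623/3.27 = 0.4964 m.
From Manning's equation, S = [nQ / (1 A R^(2/3))]² = [0.017 × 8.03 / (1 × 1.623 × 0.4964^(2/3))]² = 0.018.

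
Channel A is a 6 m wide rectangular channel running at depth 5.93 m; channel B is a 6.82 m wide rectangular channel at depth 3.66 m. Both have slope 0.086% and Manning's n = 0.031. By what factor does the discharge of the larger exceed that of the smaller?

Channel A: Flow area A = b·y = 6 × 5.93 = 35.58 m². Wetted perimeter P = b + 2y = 6 + 2×5.93 = 17.86 m. Hydraulic radius R = A/P = 35.58/17.86 = 1.992 m. Q_A = (1/0.031)·35.58·1.992^(2/3)·√0.00086 = 53.29 m³/s.
Channel B: Flow area A = b·y = 6.82 × 3.66 = 24.96 m². Wetted perimeter P = b + 2y = 6.82 + 2×3.66 = 14.14 m. Hydraulic radius R = A/P = 24.96/14.14 = 1.765 m. Q_B = (1/0.031)·24.96·1.765^(2/3)·√0.00086 = 34.49 m³/s.
The larger discharge is 53.29 m³/s and the smaller is 34.49 m³/s; the ratio is 1.55.

1.55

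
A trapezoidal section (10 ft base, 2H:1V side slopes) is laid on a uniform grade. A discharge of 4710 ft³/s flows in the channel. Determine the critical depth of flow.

y_c = 10.6 ft

At critical depth, Q² T / (g A³) = 1, i.e. A³/T = Q²/g = 4710²/32.2 = 688900.
Trying y = 8.27 ft: A³/T = 245400 — short.
Trying y = 12.9 ft: A³/T = 1599000 — over.
Trying y = 10.6 ft: A³/T = 690300 — ≈ 688900.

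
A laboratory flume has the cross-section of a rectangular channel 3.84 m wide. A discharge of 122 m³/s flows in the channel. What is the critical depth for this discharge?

For a rectangular channel, critical depth y_c = (q²/g)^(1/3) where q = Q/b = 122/3.84 = 31.77 m²/s.
So y_c = (31.77²/9.81)^(1/3) = 4.69 m.

y_c = 4.69 m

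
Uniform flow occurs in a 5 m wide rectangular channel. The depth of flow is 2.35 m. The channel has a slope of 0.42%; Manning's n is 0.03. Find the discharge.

Flow area A = b·y = 5 × 2.35 = 11.75 m². Wetted perimeter P = b + 2y = 5 + 2×2.35 = 9.7 m.
Hydraulic radius R = A/P = 11.75/9.7 = 1.211 m.
Manning's equation: Q = (1/n) A R^(2/3) S^(1/2) = (1/0.03) × 11.75 × 1.211^(2/3) × 0.0042^(1/2) = 28.8 m³/s.

Q = 28.8 m³/s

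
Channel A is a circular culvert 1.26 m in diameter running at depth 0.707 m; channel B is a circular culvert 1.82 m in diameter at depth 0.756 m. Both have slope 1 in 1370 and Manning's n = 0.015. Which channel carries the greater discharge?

Channel A: For a circular section of diameter D = 1.26 m at depth y = 0.707 m, the central angle is θ = 2 arccos(1 − 2y/D) = 3.387 rad. Then A = (D²/8)(θ − sin θ) = 0.7202 m² and P = Dθ/2 = 2.134 m. Hydraulic radius R = A/P = 0.7202/2.134 = 0.3376 m. Q_A = (1/0.015)·0.7202·0.3376^(2/3)·√0.0007299 = 0.6289 m³/s.
Channel B: For a circular section of diameter D = 1.82 m at depth y = 0.756 m, the central angle is θ = 2 arccos(1 − 2y/D) = 2.801 rad. Then A = (D²/8)(θ − sin θ) = 1.022 m² and P = Dθ/2 = 2.549 m. Hydraulic radius R = A/P = 1.022/2.549 = 0.4008 m. Q_B = (1/0.015)·1.022·0.4008^(2/3)·√0.0007299 = 1.001 m³/s.
Q_A = 0.6289 m³/s vs Q_B = 1.001 m³/s, so channel B carries more.

channel B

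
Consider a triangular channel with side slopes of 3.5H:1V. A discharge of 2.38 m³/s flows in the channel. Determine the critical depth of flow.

y_c = 0.624 m

At critical depth, Q² T / (g A³) = 1, i.e. A³/T = Q²/g = 2.38²/9.81 = 0.5774.
At y = 0.542 m: A³/T = 0.2865 — low.
At y = 0.72 m: A³/T = 1.185 — high.
At y = 0.624 m: A³/T = 0.5795 — close enough.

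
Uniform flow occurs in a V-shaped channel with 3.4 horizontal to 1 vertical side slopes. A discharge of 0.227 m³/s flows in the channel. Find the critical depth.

y_c = 0.246 m

At critical depth, Q² T / (g A³) = 1, i.e. A³/T = Q²/g = 0.227²/9.81 = 0.005253.
Trying y = 0.182 m: A³/T = 0.001154 — short.
Trying y = 0.267 m: A³/T = 0.007843 — over.
Trying y = 0.246 m: A³/T = 0.005207 — ≈ 0.005253.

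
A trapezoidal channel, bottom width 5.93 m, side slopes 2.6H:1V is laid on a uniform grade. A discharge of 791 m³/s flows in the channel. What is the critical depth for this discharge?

At critical depth, Q² T / (g A³) = 1, i.e. A³/T = Q²/g = 791²/9.81 = 63780.
Trying y = 4.34 m: A³/T = 14630 — short.
Trying y = 6.13 m: A³/T = 63720 — matches.

y_c = 6.13 m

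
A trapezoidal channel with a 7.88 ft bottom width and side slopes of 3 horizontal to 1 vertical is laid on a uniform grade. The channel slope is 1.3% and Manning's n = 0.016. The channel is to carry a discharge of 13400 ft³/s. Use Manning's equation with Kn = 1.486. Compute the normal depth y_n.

Manning's equation rearranged: A R^(2/3) = nQ / (1.486·√S) = 0.016 × 13400 / (1.486 × √0.013) = 1265.
Try y = 12 ft: A R^(2/3) = 1793 — high.
Try y = 8.26 ft: A R^(2/3) = 733.9 — low.
Try y = 10.4 ft: A R^(2/3) = 1269 — close enough.

y_n = 10.4 ft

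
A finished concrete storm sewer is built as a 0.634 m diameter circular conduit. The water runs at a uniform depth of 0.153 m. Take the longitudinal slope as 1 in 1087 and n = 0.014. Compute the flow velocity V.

For a circular section of diameter D = 0.634 m at depth y = 0.153 m, the central angle is θ = 2 arccos(1 − 2y/D) = 2.054 rad. Then A = (D²/8)(θ − sin θ) = 0.05872 m² and P = Dθ/2 = 0.6511 m.
Hydraulic radius R = A/P = 0.05872/0.6511 = 0.09017 m.
From Manning's equation, V = (1/n) R^(2/3) S^(1/2) = (1/0.014) × 0.09017^(2/3) × 0.00092^(1/2) = 0.436 m/s.

V = 0.436 m/s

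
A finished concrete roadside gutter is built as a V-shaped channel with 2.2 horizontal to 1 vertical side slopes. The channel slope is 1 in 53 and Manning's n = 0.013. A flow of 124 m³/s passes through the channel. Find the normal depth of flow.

y_n = 2.28 m

Manning's equation rearranged: A R^(2/3) = nQ / (1·√S) = 0.013 × 124 / (√0.01887) = 11.74.
Trying y = 2.79 m: A R^(2/3) = 20.08 — too large.
Trying y = 1.77 m: A R^(2/3) = 5.968 — too small.
Trying y = 2.28 m: A R^(2/3) = 11.72 — matches.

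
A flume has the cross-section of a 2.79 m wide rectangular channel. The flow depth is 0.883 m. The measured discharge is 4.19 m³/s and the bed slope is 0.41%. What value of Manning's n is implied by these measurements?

n = 0.025

Flow area A = b·y = 2.79 × 0.883 = 2.464 m². Wetted perimeter P = b + 2y = 2.79 + 2×0.883 = 4.556 m.
Hydraulic radius R = A/P = 2.464/4.556 = 0.5407 m.
Rearranging Manning's equation: n = (1/Q) A R^(2/3) S^(1/2) = (1/4.19) × 2.464 × 0.5407^(2/3) × √0.0041 = 0.025.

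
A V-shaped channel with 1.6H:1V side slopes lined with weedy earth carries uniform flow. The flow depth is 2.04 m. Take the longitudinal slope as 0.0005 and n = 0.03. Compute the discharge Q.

Q = 4.51 m³/s

For a triangular section with side slope z = 1.6: A = zy² = 1.6×2.04² = 6.659 m²; P = 2y√(1+z²) = 2×2.04×1.887 = 7.698 m.
Hydraulic radius R = A/P = 6.659/7.698 = 0.865 m.
Manning's equation: Q = (1/n) A R^(2/3) S^(1/2) = (1/0.03) × 6.659 × 0.865^(2/3) × 0.0005^(1/2) = 4.51 m³/s.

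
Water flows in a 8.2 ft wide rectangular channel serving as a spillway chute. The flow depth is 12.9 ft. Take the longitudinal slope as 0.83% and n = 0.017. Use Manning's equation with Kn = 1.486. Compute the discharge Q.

Q = 1800 ft³/s

Flow area A = b·y = 8.2 × 12.9 = 105.8 ft². Wetted perimeter P = b + 2y = 8.2 + 2×12.9 = 34 ft.
Hydraulic radius R = A/P = 105.8/34 = 3.111 ft.
Manning's equation: Q = (1.486/n) A R^(2/3) S^(1/2) = (1.486/0.017) × 105.8 × 3.111^(2/3) × 0.0083^(1/2) = 1800 ft³/s.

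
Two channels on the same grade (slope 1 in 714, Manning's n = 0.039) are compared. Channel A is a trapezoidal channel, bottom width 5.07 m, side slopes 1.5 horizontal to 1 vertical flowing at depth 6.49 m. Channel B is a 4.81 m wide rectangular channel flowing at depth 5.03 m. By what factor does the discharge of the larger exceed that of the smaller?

6.46

Channel A: With bottom width b = 5.07 m and side slope z = 1.5: A = (b + zy)y = (5.07 + 1.5×6.49)×6.49 = 96.08 m²; P = b + 2y√(1+z²) = 5.07 + 2×6.49×1.803 = 28.47 m. Hydraulic radius R = A/P = 96.08/28.47 = 3.375 m. Q_A = (1/0.039)·96.08·3.375^(2/3)·√0.001401 = 207.5 m³/s.
Channel B: Flow area A = b·y = 4.81 × 5.03 = 24.19 m². Wetted perimeter P = b + 2y = 4.81 + 2×5.03 = 14.87 m. Hydraulic radius R = A/P = 24.19/14.87 = 1.627 m. Q_B = (1/0.039)·24.19·1.627^(2/3)·√0.001401 = 32.12 m³/s.
The larger discharge is 207.5 m³/s and the smaller is 32.12 m³/s; the ratio is 6.46.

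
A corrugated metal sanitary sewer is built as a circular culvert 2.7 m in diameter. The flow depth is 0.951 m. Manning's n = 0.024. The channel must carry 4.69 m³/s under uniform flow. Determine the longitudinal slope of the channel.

For a circular section of diameter D = 2.7 m at depth y = 0.951 m, the central angle is θ = 2 arccos(1 − 2y/D) = 2.542 rad. Then A = (D²/8)(θ − sin θ) = 1.801 m² and P = Dθ/2 = 3.431 m.
Hydraulic radius R = A/P = 1.801/3.431 = 0.525 m.
From Manning's equation, S = [nQ / (1 A R^(2/3))]² = [0.024 × 4.69 / (1 × 1.801 × 0.525^(2/3))]² = 0.00922.

S = 0.00922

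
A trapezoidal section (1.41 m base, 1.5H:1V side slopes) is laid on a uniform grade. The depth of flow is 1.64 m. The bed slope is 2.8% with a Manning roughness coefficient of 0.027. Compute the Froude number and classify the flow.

supercritical

With bottom width b = 1.41 m and side slope z = 1.5: A = (b + zy)y = (1.41 + 1.5×1.64)×1.64 = 6.347 m²; P = b + 2y√(1+z²) = 1.41 + 2×1.64×1.803 = 7.323 m.
Hydraulic radius R = A/P = 6.347/7.323 = 0.8667 m.
V = (1/n) R^(2/3) √S = (1/0.027) × 0.8667^(2/3) × √0.028 = 5.634 m/s. Hydraulic depth D_h = A/T = 6.347/6.33 = 1.003 m.
Froude number Fr = V/√(g·D_h) = 5.634/√(9.81×1.003) = 1.8, which is greater than 1, so the flow is supercritical.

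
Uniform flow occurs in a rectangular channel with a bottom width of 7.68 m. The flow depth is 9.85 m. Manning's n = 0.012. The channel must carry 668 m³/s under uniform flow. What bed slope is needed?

Flow area A = b·y = 7.68 × 9.85 = 75.65 m². Wetted perimeter P = b + 2y = 7.68 + 2×9.85 = 27.38 m.
Hydraulic radius R = A/P = 75.65/27.38 = 2.763 m.
From Manning's equation, S = [nQ / (1 A R^(2/3))]² = [0.012 × 668 / (1 × 75.65 × 2.763^(2/3))]² = 0.0029.

S = 0.0029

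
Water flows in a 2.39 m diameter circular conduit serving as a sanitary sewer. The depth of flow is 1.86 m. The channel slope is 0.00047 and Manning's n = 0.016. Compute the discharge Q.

Q = 4.1 m³/s

For a circular section of diameter D = 2.39 m at depth y = 1.86 m, the central angle is θ = 2 arccos(1 − 2y/D) = 4.322 rad. Then A = (D²/8)(θ − sin θ) = 3.746 m² and P = Dθ/2 = 5.165 m.
Hydraulic radius R = A/P = 3.746/5.165 = 0.7253 m.
Manning's equation: Q = (1/n) A R^(2/3) S^(1/2) = (1/0.016) × 3.746 × 0.7253^(2/3) × 0.00047^(1/2) = 4.1 m³/s.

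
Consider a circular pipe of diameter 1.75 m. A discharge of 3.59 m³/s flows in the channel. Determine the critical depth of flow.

y_c = 0.941 m

At critical depth, Q² T / (g A³) = 1, i.e. A³/T = Q²/g = 3.59²/9.81 = 1.314.
Trying y = 0.725 m: A³/T = 0.484 — too small.
Trying y = 1.13 m: A³/T = 2.647 — too large.
Trying y = 0.941 m: A³/T = 1.312 — close enough.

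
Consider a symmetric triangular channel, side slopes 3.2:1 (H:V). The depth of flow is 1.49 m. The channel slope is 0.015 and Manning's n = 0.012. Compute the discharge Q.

For a triangular section with side slope z = 3.2: A = zy² = 3.2×1.49² = 7.104 m²; P = 2y√(1+z²) = 2×1.49×3.353 = 9.991 m.
Hydraulic radius R = A/P = 7.104/9.991 = 0.7111 m.
Manning's equation: Q = (1/n) A R^(2/3) S^(1/2) = (1/0.012) × 7.104 × 0.7111^(2/3) × 0.015^(1/2) = 57.8 m³/s.

Q = 57.8 m³/s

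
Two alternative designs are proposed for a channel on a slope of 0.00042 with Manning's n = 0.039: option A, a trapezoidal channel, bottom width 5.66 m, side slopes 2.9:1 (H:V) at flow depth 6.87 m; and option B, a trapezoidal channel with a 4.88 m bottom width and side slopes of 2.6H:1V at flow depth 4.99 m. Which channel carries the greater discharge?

channel A

Channel A: With bottom width b = 5.66 m and side slope z = 2.9: A = (b + zy)y = (5.66 + 2.9×6.87)×6.87 = 175.8 m²; P = b + 2y√(1+z²) = 5.66 + 2×6.87×3.068 = 47.81 m. Hydraulic radius R = A/P = 175.8/47.81 = 3.676 m. Q_A = (1/0.039)·175.8·3.676^(2/3)·√0.00042 = 220 m³/s.
Channel B: With bottom width b = 4.88 m and side slope z = 2.6: A = (b + zy)y = (4.88 + 2.6×4.99)×4.99 = 89.09 m²; P = b + 2y√(1+z²) = 4.88 + 2×4.99×2.786 = 32.68 m. Hydraulic radius R = A/P = 89.09/32.68 = 2.726 m. Q_B = (1/0.039)·89.09·2.726^(2/3)·√0.00042 = 91.36 m³/s.
Q_A = 220 m³/s vs Q_B = 91.36 m³/s, so channel A carries more.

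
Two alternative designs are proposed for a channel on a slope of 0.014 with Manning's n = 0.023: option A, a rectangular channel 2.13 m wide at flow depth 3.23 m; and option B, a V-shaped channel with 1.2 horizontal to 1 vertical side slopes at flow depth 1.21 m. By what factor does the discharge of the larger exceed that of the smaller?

5.63

Channel A: Flow area A = b·y = 2.13 × 3.23 = 6.88 m². Wetted perimeter P = b + 2y = 2.13 + 2×3.23 = 8.59 m. Hydraulic radius R = A/P = 6.88/8.59 = 0.8009 m. Q_A = (1/0.023)·6.88·0.8009^(2/3)·√0.014 = 30.52 m³/s.
Channel B: For a triangular section with side slope z = 1.2: A = zy² = 1.2×1.21² = 1.757 m²; P = 2y√(1+z²) = 2×1.21×1.562 = 3.78 m. Hydraulic radius R = A/P = 1.757/3.78 = 0.4648 m. Q_B = (1/0.023)·1.757·0.4648^(2/3)·√0.014 = 5.423 m³/s.
The larger discharge is 30.52 m³/s and the smaller is 5.423 m³/s; the ratio is 5.63.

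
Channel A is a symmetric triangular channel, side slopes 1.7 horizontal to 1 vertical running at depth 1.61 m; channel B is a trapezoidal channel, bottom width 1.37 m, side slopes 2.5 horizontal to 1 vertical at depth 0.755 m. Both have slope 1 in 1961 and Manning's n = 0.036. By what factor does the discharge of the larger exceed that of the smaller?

2.38

Channel A: For a triangular section with side slope z = 1.7: A = zy² = 1.7×1.61² = 4.407 m²; P = 2y√(1+z²) = 2×1.61×1.972 = 6.351 m. Hydraulic radius R = A/P = 4.407/6.351 = 0.6939 m. Q_A = (1/0.036)·4.407·0.6939^(2/3)·√0.0005099 = 2.166 m³/s.
Channel B: With bottom width b = 1.37 m and side slope z = 2.5: A = (b + zy)y = (1.37 + 2.5×0.755)×0.755 = 2.459 m²; P = b + 2y√(1+z²) = 1.37 + 2×0.755×2.693 = 5.436 m. Hydraulic radius R = A/P = 2.459/5.436 = 0.4524 m. Q_B = (1/0.036)·2.459·0.4524^(2/3)·√0.0005099 = 0.9092 m³/s.
The larger discharge is 2.166 m³/s and the smaller is 0.9092 m³/s; the ratio is 2.38.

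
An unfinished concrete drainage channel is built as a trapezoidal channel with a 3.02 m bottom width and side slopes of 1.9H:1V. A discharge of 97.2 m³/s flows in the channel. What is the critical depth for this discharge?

At critical depth, Q² T / (g A³) = 1, i.e. A³/T = Q²/g = 97.2²/9.81 = 963.1.
At y = 2.02 m: A³/T = 248.6 — low.
At y = 3.21 m: A³/T = 1648 — high.
At y = 2.82 m: A³/T = 960.1 — close enough.

y_c = 2.82 m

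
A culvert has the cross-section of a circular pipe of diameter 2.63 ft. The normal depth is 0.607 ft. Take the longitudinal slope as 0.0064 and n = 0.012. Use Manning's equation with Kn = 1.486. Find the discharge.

For a circular section of diameter D = 2.63 ft at depth y = 0.607 ft, the central angle is θ = 2 arccos(1 − 2y/D) = 2.005 rad. Then A = (D²/8)(θ − sin θ) = 0.9486 ft² and P = Dθ/2 = 2.636 ft.
Hydraulic radius R = A/P = 0.9486/2.636 = 0.3599 ft.
Manning's equation: Q = (1.486/n) A R^(2/3) S^(1/2) = (1.486/0.012) × 0.9486 × 0.3599^(2/3) × 0.0064^(1/2) = 4.75 ft³/s.

Q = 4.75 ft³/s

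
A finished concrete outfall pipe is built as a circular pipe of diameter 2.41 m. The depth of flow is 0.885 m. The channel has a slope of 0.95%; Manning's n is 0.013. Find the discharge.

For a circular section of diameter D = 2.41 m at depth y = 0.885 m, the central angle is θ = 2 arccos(1 − 2y/D) = 2.604 rad. Then A = (D²/8)(θ − sin θ) = 1.519 m² and P = Dθ/2 = 3.138 m.
Hydraulic radius R = A/P = 1.519/3.138 = 0.484 m.
Manning's equation: Q = (1/n) A R^(2/3) S^(1/2) = (1/0.013) × 1.519 × 0.484^(2/3) × 0.0095^(1/2) = 7.02 m³/s.

Q = 7.02 m³/s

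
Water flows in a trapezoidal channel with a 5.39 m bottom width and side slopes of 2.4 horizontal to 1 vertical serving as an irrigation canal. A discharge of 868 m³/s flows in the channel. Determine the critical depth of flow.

y_c = 6.65 m

At critical depth, Q² T / (g A³) = 1, i.e. A³/T = Q²/g = 868²/9.81 = 76800.
Try y = 4.85 m: A³/T = 19650 — too small.
Try y = 7.3 m: A³/T = 115700 — too large.
Try y = 6.65 m: A³/T = 76710 — matches.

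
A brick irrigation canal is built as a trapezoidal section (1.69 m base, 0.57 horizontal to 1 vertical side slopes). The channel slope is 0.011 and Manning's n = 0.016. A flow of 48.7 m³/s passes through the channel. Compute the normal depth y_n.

Manning's equation rearranged: A R^(2/3) = nQ / (1·√S) = 0.016 × 48.7 / (√0.011) = 7.429.
Trying y = 1.85 m: A R^(2/3) = 4.568 — too small.
Trying y = 2.8 m: A R^(2/3) = 9.987 — too large.
Trying y = 2.4 m: A R^(2/3) = 7.423 — matches.

y_n = 2.4 m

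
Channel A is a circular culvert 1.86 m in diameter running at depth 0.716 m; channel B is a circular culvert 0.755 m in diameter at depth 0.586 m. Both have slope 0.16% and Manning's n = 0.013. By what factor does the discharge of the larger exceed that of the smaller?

Channel A: For a circular section of diameter D = 1.86 m at depth y = 0.716 m, the central angle is θ = 2 arccos(1 − 2y/D) = 2.677 rad. Then A = (D²/8)(θ − sin θ) = 0.9641 m² and P = Dθ/2 = 2.49 m. Hydraulic radius R = A/P = 0.9641/2.49 = 0.3872 m. Q_A = (1/0.013)·0.9641·0.3872^(2/3)·√0.0016 = 1.576 m³/s.
Channel B: For a circular section of diameter D = 0.755 m at depth y = 0.586 m, the central angle is θ = 2 arccos(1 − 2y/D) = 4.312 rad. Then A = (D²/8)(θ − sin θ) = 0.3728 m² and P = Dθ/2 = 1.628 m. Hydraulic radius R = A/P = 0.3728/1.628 = 0.2291 m. Q_B = (1/0.013)·0.3728·0.2291^(2/3)·√0.0016 = 0.4295 m³/s.
The larger discharge is 1.576 m³/s and the smaller is 0.4295 m³/s; the ratio is 3.67.

3.67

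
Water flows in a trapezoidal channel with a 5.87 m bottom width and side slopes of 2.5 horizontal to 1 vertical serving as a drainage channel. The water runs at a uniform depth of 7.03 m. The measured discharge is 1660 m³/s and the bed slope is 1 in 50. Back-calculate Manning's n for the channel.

With bottom width b = 5.87 m and side slope z = 2.5: A = (b + zy)y = (5.87 + 2.5×7.03)×7.03 = 164.8 m²; P = b + 2y√(1+z²) = 5.87 + 2×7.03×2.693 = 43.73 m.
Hydraulic radius R = A/P = 164.8/43.73 = 3.769 m.
Rearranging Manning's equation: n = (1/Q) A R^(2/3) S^(1/2) = (1/1660) × 164.8 × 3.769^(2/3) × √0.02 = 0.034.

n = 0.034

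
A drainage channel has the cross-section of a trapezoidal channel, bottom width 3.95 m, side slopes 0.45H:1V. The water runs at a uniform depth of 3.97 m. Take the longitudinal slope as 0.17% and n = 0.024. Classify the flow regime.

subcritical

With bottom width b = 3.95 m and side slope z = 0.45: A = (b + zy)y = (3.95 + 0.45×3.97)×3.97 = 22.77 m²; P = b + 2y√(1+z²) = 3.95 + 2×3.97×1.097 = 12.66 m.
Hydraulic radius R = A/P = 22.77/12.66 = 1.799 m.
V = (1/n) R^(2/3) √S = (1/0.024) × 1.799^(2/3) × √0.0017 = 2.541 m/s. Hydraulic depth D_h = A/T = 22.77/7.523 = 3.027 m.
Froude number Fr = V/√(g·D_h) = 2.541/√(9.81×3.027) = 0.466, which is less than 1, so the flow is subcritical.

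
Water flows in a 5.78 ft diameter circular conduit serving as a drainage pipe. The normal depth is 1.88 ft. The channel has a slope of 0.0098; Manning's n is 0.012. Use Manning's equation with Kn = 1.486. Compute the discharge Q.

For a circular section of diameter D = 5.78 ft at depth y = 1.88 ft, the central angle is θ = 2 arccos(1 − 2y/D) = 2.428 rad. Then A = (D²/8)(θ − sin θ) = 7.403 ft² and P = Dθ/2 = 7.016 ft.
Hydraulic radius R = A/P = 7.403/7.016 = 1.055 ft.
Manning's equation: Q = (1.486/n) A R^(2/3) S^(1/2) = (1.486/0.012) × 7.403 × 1.055^(2/3) × 0.0098^(1/2) = 94.1 ft³/s.

Q = 94.1 ft³/s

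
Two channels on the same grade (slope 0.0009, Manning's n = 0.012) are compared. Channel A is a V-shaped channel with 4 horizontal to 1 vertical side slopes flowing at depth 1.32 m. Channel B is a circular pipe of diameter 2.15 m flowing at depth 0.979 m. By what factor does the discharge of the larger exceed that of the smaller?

5.07

Channel A: For a triangular section with side slope z = 4: A = zy² = 4×1.32² = 6.97 m²; P = 2y√(1+z²) = 2×1.32×4.123 = 10.88 m. Hydraulic radius R = A/P = 6.97/10.88 = 0.6403 m. Q_A = (1/0.012)·6.97·0.6403^(2/3)·√0.0009 = 12.94 m³/s.
Channel B: For a circular section of diameter D = 2.15 m at depth y = 0.979 m, the central angle is θ = 2 arccos(1 − 2y/D) = 2.963 rad. Then A = (D²/8)(θ − sin θ) = 1.609 m² and P = Dθ/2 = 3.185 m. Hydraulic radius R = A/P = 1.609/3.185 = 0.5052 m. Q_B = (1/0.012)·1.609·0.5052^(2/3)·√0.0009 = 2.552 m³/s.
The larger discharge is 12.94 m³/s and the smaller is 2.552 m³/s; the ratio is 5.07.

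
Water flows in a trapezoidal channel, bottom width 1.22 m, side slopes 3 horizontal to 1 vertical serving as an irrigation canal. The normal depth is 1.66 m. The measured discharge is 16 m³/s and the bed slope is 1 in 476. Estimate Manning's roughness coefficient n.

n = 0.027

With bottom width b = 1.22 m and side slope z = 3: A = (b + zy)y = (1.22 + 3×1.66)×1.66 = 10.29 m²; P = b + 2y√(1+z²) = 1.22 + 2×1.66×3.162 = 11.72 m.
Hydraulic radius R = A/P = 10.29/11.72 = 0.8782 m.
Rearranging Manning's equation: n = (1/Q) A R^(2/3) S^(1/2) = (1/16) × 10.29 × 0.8782^(2/3) × √0.002101 = 0.027.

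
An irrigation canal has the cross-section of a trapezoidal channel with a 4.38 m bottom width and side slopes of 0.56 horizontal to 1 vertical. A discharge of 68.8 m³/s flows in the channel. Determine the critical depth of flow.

y_c = 2.61 m

At critical depth, Q² T / (g A³) = 1, i.e. A³/T = Q²/g = 68.8²/9.81 = 482.5.
Try y = 3.15 m: A³/T = 916.7 — high.
Try y = 1.78 m: A³/T = 137.5 — low.
Try y = 2.61 m: A³/T = 485.3 — ≈ 482.5.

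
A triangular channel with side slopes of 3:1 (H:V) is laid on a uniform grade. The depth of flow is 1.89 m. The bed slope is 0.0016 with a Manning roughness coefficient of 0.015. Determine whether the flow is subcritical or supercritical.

subcritical

For a triangular section with side slope z = 3: A = zy² = 3×1.89² = 10.72 m²; P = 2y√(1+z²) = 2×1.89×3.162 = 11.95 m.
Hydraulic radius R = A/P = 10.72/11.95 = 0.8965 m.
V = (1/n) R^(2/3) √S = (1/0.015) × 0.8965^(2/3) × √0.0016 = 2.479 m/s. Hydraulic depth D_h = A/T = 10.72/11.34 = 0.945 m.
Froude number Fr = V/√(g·D_h) = 2.479/√(9.81×0.945) = 0.814, which is less than 1, so the flow is subcritical.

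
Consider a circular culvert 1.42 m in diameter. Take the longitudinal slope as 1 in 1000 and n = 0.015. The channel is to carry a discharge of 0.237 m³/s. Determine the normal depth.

Manning's equation rearranged: A R^(2/3) = nQ / (1·√S) = 0.015 × 0.237 / (√0.001) = 0.1124.
At y = 0.396 m: A R^(2/3) = 0.1349 — too large.
At y = 0.251 m: A R^(2/3) = 0.05408 — too small.
At y = 0.361 m: A R^(2/3) = 0.1124 — close enough.

y_n = 0.361 m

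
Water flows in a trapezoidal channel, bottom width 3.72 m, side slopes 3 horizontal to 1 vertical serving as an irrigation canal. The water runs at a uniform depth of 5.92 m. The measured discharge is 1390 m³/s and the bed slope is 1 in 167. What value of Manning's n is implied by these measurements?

With bottom width b = 3.72 m and side slope z = 3: A = (b + zy)y = (3.72 + 3×5.92)×5.92 = 127.2 m²; P = b + 2y√(1+z²) = 3.72 + 2×5.92×3.162 = 41.16 m.
Hydraulic radius R = A/P = 127.2/41.16 = 3.089 m.
Rearranging Manning's equation: n = (1/Q) A R^(2/3) S^(1/2) = (1/1390) × 127.2 × 3.089^(2/3) × √0.005988 = 0.015.

n = 0.015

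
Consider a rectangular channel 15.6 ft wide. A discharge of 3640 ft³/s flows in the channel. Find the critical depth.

For a rectangular channel, critical depth y_c = (q²/g)^(1/3) where q = Q/b = 3640/15.6 = 233.3 ft²/s.
So y_c = (233.3²/32.2)^(1/3) = 11.9 ft.

y_c = 11.9 ft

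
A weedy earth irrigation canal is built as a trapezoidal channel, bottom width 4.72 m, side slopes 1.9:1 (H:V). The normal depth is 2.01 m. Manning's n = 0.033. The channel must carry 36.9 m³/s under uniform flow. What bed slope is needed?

S = 0.0036

With bottom width b = 4.72 m and side slope z = 1.9: A = (b + zy)y = (4.72 + 1.9×2.01)×2.01 = 17.16 m²; P = b + 2y√(1+z²) = 4.72 + 2×2.01×2.147 = 13.35 m.
Hydraulic radius R = A/P = 17.16/13.35 = 1.286 m.
From Manning's equation, S = [nQ / (1 A R^(2/3))]² = [0.033 × 36.9 / (1 × 17.16 × 1.286^(2/3))]² = 0.0036.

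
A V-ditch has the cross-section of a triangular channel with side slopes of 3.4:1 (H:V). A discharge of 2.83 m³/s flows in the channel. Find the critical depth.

At critical depth, Q² T / (g A³) = 1, i.e. A³/T = Q²/g = 2.83²/9.81 = 0.8164.
Try y = 0.809 m: A³/T = 2.003 — too large.
Try y = 0.553 m: A³/T = 0.2989 — too small.
Try y = 0.676 m: A³/T = 0.8159 — ≈ 0.8164.

y_c = 0.676 m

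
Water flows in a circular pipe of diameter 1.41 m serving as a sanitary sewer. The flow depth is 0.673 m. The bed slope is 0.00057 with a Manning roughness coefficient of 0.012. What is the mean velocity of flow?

V = 0.973 m/s

For a circular section of diameter D = 1.41 m at depth y = 0.673 m, the central angle is θ = 2 arccos(1 − 2y/D) = 3.051 rad. Then A = (D²/8)(θ − sin θ) = 0.7356 m² and P = Dθ/2 = 2.151 m.
Hydraulic radius R = A/P = 0.7356/2.151 = 0.342 m.
From Manning's equation, V = (1/n) R^(2/3) S^(1/2) = (1/0.012) × 0.342^(2/3) × 0.00057^(1/2) = 0.973 m/s.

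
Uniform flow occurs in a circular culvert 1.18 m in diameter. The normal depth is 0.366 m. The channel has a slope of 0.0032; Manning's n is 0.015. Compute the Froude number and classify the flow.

For a circular section of diameter D = 1.18 m at depth y = 0.366 m, the central angle is θ = 2 arccos(1 − 2y/D) = 2.363 rad. Then A = (D²/8)(θ − sin θ) = 0.289 m² and P = Dθ/2 = 1.394 m.
Hydraulic radius R = A/P = 0.289/1.394 = 0.2073 m.
V = (1/n) R^(2/3) √S = (1/0.015) × 0.2073^(2/3) × √0.0032 = 1.321 m/s. Hydraulic depth D_h = A/T = 0.289/1.092 = 0.2647 m.
Froude number Fr = V/√(g·D_h) = 1.321/√(9.81×0.2647) = 0.82, which is less than 1, so the flow is subcritical.

subcritical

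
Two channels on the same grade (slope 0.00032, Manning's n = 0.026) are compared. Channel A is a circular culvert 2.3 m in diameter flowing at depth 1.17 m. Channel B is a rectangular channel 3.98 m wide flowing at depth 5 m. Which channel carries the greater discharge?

Channel A: For a circular section of diameter D = 2.3 m at depth y = 1.17 m, the central angle is θ = 2 arccos(1 − 2y/D) = 3.176 rad. Then A = (D²/8)(θ − sin θ) = 2.123 m² and P = Dθ/2 = 3.653 m. Hydraulic radius R = A/P = 2.123/3.653 = 0.5813 m. Q_A = (1/0.026)·2.123·0.5813^(2/3)·√0.00032 = 1.018 m³/s.
Channel B: Flow area A = b·y = 3.98 × 5 = 19.9 m². Wetted perimeter P = b + 2y = 3.98 + 2×5 = 13.98 m. Hydraulic radius R = A/P = 19.9/13.98 = 1.423 m. Q_B = (1/0.026)·19.9·1.423^(2/3)·√0.00032 = 17.33 m³/s.
Q_A = 1.018 m³/s vs Q_B = 17.33 m³/s, so channel B carries more.

channel B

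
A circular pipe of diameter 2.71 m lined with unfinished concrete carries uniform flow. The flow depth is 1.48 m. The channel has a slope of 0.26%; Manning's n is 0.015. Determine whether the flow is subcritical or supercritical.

For a circular section of diameter D = 2.71 m at depth y = 1.48 m, the central angle is θ = 2 arccos(1 − 2y/D) = 3.326 rad. Then A = (D²/8)(θ − sin θ) = 3.222 m² and P = Dθ/2 = 4.507 m.
Hydraulic radius R = A/P = 3.222/4.507 = 0.7149 m.
V = (1/n) R^(2/3) √S = (1/0.015) × 0.7149^(2/3) × √0.0026 = 2.718 m/s. Hydraulic depth D_h = A/T = 3.222/2.698 = 1.194 m.
Froude number Fr = V/√(g·D_h) = 2.718/√(9.81×1.194) = 0.794, which is less than 1, so the flow is subcritical.

subcritical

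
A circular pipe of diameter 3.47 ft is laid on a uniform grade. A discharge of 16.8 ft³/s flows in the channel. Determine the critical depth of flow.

y_c = 1.25 ft

At critical depth, Q² T / (g A³) = 1, i.e. A³/T = Q²/g = 16.8²/32.2 = 8.765.
Try y = 0.985 ft: A³/T = 3.447 — too small.
Try y = 1.43 ft: A³/T = 14.54 — too large.
Try y = 1.25 ft: A³/T = 8.665 — ≈ 8.765.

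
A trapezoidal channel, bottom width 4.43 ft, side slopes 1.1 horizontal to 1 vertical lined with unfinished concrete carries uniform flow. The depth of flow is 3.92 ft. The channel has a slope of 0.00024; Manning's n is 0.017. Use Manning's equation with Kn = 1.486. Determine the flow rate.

Q = 76.8 ft³/s

With bottom width b = 4.43 ft and side slope z = 1.1: A = (b + zy)y = (4.43 + 1.1×3.92)×3.92 = 34.27 ft²; P = b + 2y√(1+z²) = 4.43 + 2×3.92×1.487 = 16.08 ft.
Hydraulic radius R = A/P = 34.27/16.08 = 2.13 ft.
Manning's equation: Q = (1.486/n) A R^(2/3) S^(1/2) = (1.486/0.017) × 34.27 × 2.13^(2/3) × 0.00024^(1/2) = 76.8 ft³/s.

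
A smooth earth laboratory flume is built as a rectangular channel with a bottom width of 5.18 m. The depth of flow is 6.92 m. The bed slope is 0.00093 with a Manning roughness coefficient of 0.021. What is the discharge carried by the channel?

Q = 79.4 m³/s

Flow area A = b·y = 5.18 × 6.92 = 35.85 m². Wetted perimeter P = b + 2y = 5.18 + 2×6.92 = 19.02 m.
Hydraulic radius R = A/P = 35.85/19.02 = 1.885 m.
Manning's equation: Q = (1/n) A R^(2/3) S^(1/2) = (1/0.021) × 35.85 × 1.885^(2/3) × 0.00093^(1/2) = 79.4 m³/s.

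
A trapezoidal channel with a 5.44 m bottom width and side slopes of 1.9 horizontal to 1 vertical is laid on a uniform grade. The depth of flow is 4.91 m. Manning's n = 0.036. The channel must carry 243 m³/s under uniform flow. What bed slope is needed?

With bottom width b = 5.44 m and side slope z = 1.9: A = (b + zy)y = (5.44 + 1.9×4.91)×4.91 = 72.52 m²; P = b + 2y√(1+z²) = 5.44 + 2×4.91×2.147 = 26.52 m.
Hydraulic radius R = A/P = 72.52/26.52 = 2.734 m.
From Manning's equation, S = [nQ / (1 A R^(2/3))]² = [0.036 × 243 / (1 × 72.52 × 2.734^(2/3))]² = 0.00381.

S = 0.00381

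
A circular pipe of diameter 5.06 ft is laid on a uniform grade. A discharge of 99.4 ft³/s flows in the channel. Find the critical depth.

At critical depth, Q² T / (g A³) = 1, i.e. A³/T = Q²/g = 99.4²/32.2 = 306.8.
At y = 3.25 ft: A³/T = 524.1 — over.
At y = 1.95 ft: A³/T = 74.08 — short.
At y = 2.83 ft: A³/T = 308.2 — close enough.

y_c = 2.83 ft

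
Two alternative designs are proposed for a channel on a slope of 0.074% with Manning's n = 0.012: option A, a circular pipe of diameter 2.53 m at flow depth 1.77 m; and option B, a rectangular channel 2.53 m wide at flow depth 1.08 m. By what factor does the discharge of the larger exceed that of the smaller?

Channel A: For a circular section of diameter D = 2.53 m at depth y = 1.77 m, the central angle is θ = 2 arccos(1 − 2y/D) = 3.963 rad. Then A = (D²/8)(θ − sin θ) = 3.756 m² and P = Dθ/2 = 5.013 m. Hydraulic radius R = A/P = 3.756/5.013 = 0.7493 m. Q_A = (1/0.012)·3.756·0.7493^(2/3)·√0.00074 = 7.025 m³/s.
Channel B: Flow area A = b·y = 2.53 × 1.08 = 2.732 m². Wetted perimeter P = b + 2y = 2.53 + 2×1.08 = 4.69 m. Hydraulic radius R = A/P = 2.732/4.69 = 0.5826 m. Q_B = (1/0.012)·2.732·0.5826^(2/3)·√0.00074 = 4.321 m³/s.
The larger discharge is 7.025 m³/s and the smaller is 4.321 m³/s; the ratio is 1.63.

1.63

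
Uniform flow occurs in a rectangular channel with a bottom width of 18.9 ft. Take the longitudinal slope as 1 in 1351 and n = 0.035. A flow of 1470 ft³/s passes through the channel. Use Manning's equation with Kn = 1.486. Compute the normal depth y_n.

y_n = 19.6 ft

Manning's equation rearranged: A R^(2/3) = nQ / (1.486·√S) = 0.035 × 1470 / (1.486 × √0.0007402) = 1273.
At y = 16.9 ft: A R^(2/3) = 1062 — short.
At y = 23.3 ft: A R^(2/3) = 1569 — over.
At y = 19.6 ft: A R^(2/3) = 1274 — close enough.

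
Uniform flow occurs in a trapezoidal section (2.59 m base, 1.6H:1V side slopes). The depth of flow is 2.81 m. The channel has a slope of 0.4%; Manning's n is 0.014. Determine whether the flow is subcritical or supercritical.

With bottom width b = 2.59 m and side slope z = 1.6: A = (b + zy)y = (2.59 + 1.6×2.81)×2.81 = 19.91 m²; P = b + 2y√(1+z²) = 2.59 + 2×2.81×1.887 = 13.19 m.
Hydraulic radius R = A/P = 19.91/13.19 = 1.509 m.
V = (1/n) R^(2/3) √S = (1/0.014) × 1.509^(2/3) × √0.004 = 5.944 m/s. Hydraulic depth D_h = A/T = 19.91/11.58 = 1.719 m.
Froude number Fr = V/√(g·D_h) = 5.944/√(9.81×1.719) = 1.45, which is greater than 1, so the flow is supercritical.

supercritical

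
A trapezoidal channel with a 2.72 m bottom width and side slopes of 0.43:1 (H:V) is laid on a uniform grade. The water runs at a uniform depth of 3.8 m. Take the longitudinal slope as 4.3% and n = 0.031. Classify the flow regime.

With bottom width b = 2.72 m and side slope z = 0.43: A = (b + zy)y = (2.72 + 0.43×3.8)×3.8 = 16.55 m²; P = b + 2y√(1+z²) = 2.72 + 2×3.8×1.089 = 10.99 m.
Hydraulic radius R = A/P = 16.55/10.99 = 1.505 m.
V = (1/n) R^(2/3) √S = (1/0.031) × 1.505^(2/3) × √0.043 = 8.785 m/s. Hydraulic depth D_h = A/T = 16.55/5.988 = 2.763 m.
Froude number Fr = V/√(g·D_h) = 8.785/√(9.81×2.763) = 1.69, which is greater than 1, so the flow is supercritical.

supercritical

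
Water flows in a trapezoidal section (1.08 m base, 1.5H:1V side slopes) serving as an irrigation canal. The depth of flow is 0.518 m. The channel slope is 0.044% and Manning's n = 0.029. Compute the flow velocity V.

V = 0.343 m/s

With bottom width b = 1.08 m and side slope z = 1.5: A = (b + zy)y = (1.08 + 1.5×0.518)×0.518 = 0.9619 m²; P = b + 2y√(1+z²) = 1.08 + 2×0.518×1.803 = 2.948 m.
Hydraulic radius R = A/P = 0.9619/2.948 = 0.3263 m.
From Manning's equation, V = (1/n) R^(2/3) S^(1/2) = (1/0.029) × 0.3263^(2/3) × 0.00044^(1/2) = 0.343 m/s.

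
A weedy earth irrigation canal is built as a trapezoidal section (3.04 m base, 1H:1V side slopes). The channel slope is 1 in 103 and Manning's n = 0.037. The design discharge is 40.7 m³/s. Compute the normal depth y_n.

y_n = 2.36 m

Manning's equation rearranged: A R^(2/3) = nQ / (1·√S) = 0.037 × 40.7 / (√0.009709) = 15.28.
At y = 1.65 m: A R^(2/3) = 7.76 — short.
At y = 2.91 m: A R^(2/3) = 23.05 — over.
At y = 2.36 m: A R^(2/3) = 15.27 — ≈ 15.28.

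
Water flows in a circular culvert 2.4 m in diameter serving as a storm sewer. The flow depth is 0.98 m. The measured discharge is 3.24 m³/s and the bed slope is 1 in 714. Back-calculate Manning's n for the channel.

n = 0.013

For a circular section of diameter D = 2.4 m at depth y = 0.98 m, the central angle is θ = 2 arccos(1 − 2y/D) = 2.773 rad. Then A = (D²/8)(θ − sin θ) = 1.737 m² and P = Dθ/2 = 3.327 m.
Hydraulic radius R = A/P = 1.737/3.327 = 0.522 m.
Rearranging Manning's equation: n = (1/Q) A R^(2/3) S^(1/2) = (1/3.24) × 1.737 × 0.522^(2/3) × √0.001401 = 0.013.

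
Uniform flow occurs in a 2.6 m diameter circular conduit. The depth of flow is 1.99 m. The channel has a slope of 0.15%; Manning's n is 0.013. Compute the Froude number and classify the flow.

For a circular section of diameter D = 2.6 m at depth y = 1.99 m, the central angle is θ = 2 arccos(1 − 2y/D) = 4.261 rad. Then A = (D²/8)(θ − sin θ) = 4.36 m² and P = Dθ/2 = 5.539 m.
Hydraulic radius R = A/P = 4.36/5.539 = 0.7873 m.
V = (1/n) R^(2/3) √S = (1/0.013) × 0.7873^(2/3) × √0.0015 = 2.54 m/s. Hydraulic depth D_h = A/T = 4.36/2.204 = 1.979 m.
Froude number Fr = V/√(g·D_h) = 2.54/√(9.81×1.979) = 0.577, which is less than 1, so the flow is subcritical.

subcritical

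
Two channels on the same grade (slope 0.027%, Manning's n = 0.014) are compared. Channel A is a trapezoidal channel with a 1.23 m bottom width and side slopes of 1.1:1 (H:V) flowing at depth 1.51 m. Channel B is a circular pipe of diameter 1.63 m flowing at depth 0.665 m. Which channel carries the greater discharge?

channel A

Channel A: With bottom width b = 1.23 m and side slope z = 1.1: A = (b + zy)y = (1.23 + 1.1×1.51)×1.51 = 4.365 m²; P = b + 2y√(1+z²) = 1.23 + 2×1.51×1.487 = 5.72 m. Hydraulic radius R = A/P = 4.365/5.72 = 0.7632 m. Q_A = (1/0.014)·4.365·0.7632^(2/3)·√0.00027 = 4.279 m³/s.
Channel B: For a circular section of diameter D = 1.63 m at depth y = 0.665 m, the central angle is θ = 2 arccos(1 − 2y/D) = 2.771 rad. Then A = (D²/8)(θ − sin θ) = 0.8002 m² and P = Dθ/2 = 2.259 m. Hydraulic radius R = A/P = 0.8002/2.259 = 0.3543 m. Q_B = (1/0.014)·0.8002·0.3543^(2/3)·√0.00027 = 0.4703 m³/s.
Q_A = 4.279 m³/s vs Q_B = 0.4703 m³/s, so channel A carries more.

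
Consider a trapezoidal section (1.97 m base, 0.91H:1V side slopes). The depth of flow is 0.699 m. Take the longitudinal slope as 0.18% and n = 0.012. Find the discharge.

Q = 3.9 m³/s

With bottom width b = 1.97 m and side slope z = 0.91: A = (b + zy)y = (1.97 + 0.91×0.699)×0.699 = 1.822 m²; P = b + 2y√(1+z²) = 1.97 + 2×0.699×1.352 = 3.86 m.
Hydraulic radius R = A/P = 1.822/3.86 = 0.4719 m.
Manning's equation: Q = (1/n) A R^(2/3) S^(1/2) = (1/0.012) × 1.822 × 0.4719^(2/3) × 0.0018^(1/2) = 3.9 m³/s.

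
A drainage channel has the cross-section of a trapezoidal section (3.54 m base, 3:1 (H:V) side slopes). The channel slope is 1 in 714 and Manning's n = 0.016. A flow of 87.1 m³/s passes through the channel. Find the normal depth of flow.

y_n = 2.57 m

Manning's equation rearranged: A R^(2/3) = nQ / (1·√S) = 0.016 × 87.1 / (√0.001401) = 37.24.
At y = 2.24 m: A R^(2/3) = 27.35 — short.
At y = 2.92 m: A R^(2/3) = 49.78 — over.
At y = 2.57 m: A R^(2/3) = 37.22 — matches.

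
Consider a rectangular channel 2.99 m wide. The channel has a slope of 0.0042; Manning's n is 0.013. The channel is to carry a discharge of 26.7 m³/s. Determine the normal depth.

Manning's equation rearranged: A R^(2/3) = nQ / (1·√S) = 0.013 × 26.7 / (√0.0042) = 5.356.
At y = 2.42 m: A R^(2/3) = 6.865 — over.
At y = 1.63 m: A R^(2/3) = 4.129 — short.
At y = 1.99 m: A R^(2/3) = 5.354 — close enough.

y_n = 1.99 m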